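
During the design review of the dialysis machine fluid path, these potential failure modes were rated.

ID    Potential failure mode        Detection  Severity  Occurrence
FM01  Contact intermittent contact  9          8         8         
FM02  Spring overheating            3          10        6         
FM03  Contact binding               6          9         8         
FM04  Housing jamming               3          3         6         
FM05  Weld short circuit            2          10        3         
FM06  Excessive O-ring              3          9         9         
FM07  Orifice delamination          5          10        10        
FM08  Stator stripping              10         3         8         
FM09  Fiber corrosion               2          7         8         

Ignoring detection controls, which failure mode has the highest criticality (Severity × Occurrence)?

Criticality = Severity × Occurrence:
  FM01: 8 × 8 = 64
  FM02: 10 × 6 = 60
  FM03: 9 × 8 = 72
  FM04: 3 × 6 = 18
  FM05: 10 × 3 = 30
  FM06: 9 × 9 = 81
  FM07: 10 × 10 = 100
  FM08: 3 × 8 = 24
  FM09: 7 × 8 = 56
Highest criticality is 100 → FM07.

FM07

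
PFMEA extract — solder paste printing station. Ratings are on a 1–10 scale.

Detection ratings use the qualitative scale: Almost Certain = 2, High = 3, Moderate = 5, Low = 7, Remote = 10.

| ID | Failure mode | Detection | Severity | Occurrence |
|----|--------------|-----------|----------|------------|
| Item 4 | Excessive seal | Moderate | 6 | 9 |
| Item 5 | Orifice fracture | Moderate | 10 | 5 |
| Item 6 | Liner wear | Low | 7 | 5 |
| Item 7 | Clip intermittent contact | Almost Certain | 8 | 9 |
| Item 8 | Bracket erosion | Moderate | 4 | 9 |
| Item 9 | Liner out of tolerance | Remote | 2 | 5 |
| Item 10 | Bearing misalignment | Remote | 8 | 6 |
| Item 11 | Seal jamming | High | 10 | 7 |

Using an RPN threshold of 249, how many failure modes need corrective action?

RPN = Severity × Occurrence × Detection:
  Item 4: 6 × 9 × 5 = 270
  Item 5: 10 × 5 × 5 = 250
  Item 6: 7 × 5 × 7 = 245
  Item 7: 8 × 9 × 2 = 144
  Item 8: 4 × 9 × 5 = 180
  Item 9: 2 × 5 × 10 = 100
  Item 10: 8 × 6 × 10 = 480
  Item 11: 10 × 7 × 3 = 210
Modes with RPN ≥ 249: Item 4 (270), Item 5 (250), Item 10 (480) → 3.

3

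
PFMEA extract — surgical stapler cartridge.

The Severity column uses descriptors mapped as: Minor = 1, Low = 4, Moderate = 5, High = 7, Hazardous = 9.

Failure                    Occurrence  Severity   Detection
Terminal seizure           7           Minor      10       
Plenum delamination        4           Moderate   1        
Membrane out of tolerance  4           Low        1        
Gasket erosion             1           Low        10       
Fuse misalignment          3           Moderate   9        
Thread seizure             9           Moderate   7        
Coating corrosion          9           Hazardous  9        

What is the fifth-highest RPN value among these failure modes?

40

RPN = Severity × Occurrence × Detection:
  Terminal seizure: 1 × 7 × 10 = 70
  Plenum delamination: 5 × 4 × 1 = 20
  Membrane out of tolerance: 4 × 4 × 1 = 16
  Gasket erosion: 4 × 1 × 10 = 40
  Fuse misalignment: 5 × 3 × 9 = 135
  Thread seizure: 5 × 9 × 7 = 315
  Coating corrosion: 9 × 9 × 9 = 729
Sorted descending: 729, 315, 135, 70, 40, 20, 16.
The fifth-highest RPN is 40 (Gasket erosion).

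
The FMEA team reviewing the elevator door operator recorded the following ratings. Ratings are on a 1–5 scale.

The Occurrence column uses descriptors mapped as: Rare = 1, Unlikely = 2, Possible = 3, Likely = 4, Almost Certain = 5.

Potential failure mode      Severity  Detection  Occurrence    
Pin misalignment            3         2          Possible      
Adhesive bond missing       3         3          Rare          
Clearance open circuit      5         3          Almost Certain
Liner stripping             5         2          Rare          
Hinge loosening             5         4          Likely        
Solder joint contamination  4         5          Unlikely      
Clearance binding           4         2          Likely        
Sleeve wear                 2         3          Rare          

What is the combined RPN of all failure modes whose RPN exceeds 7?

264

RPN = Severity × Occurrence × Detection:
  Pin misalignment: 3 × 3 × 2 = 18
  Adhesive bond missing: 3 × 1 × 3 = 9
  Clearance open circuit: 5 × 5 × 3 = 75
  Liner stripping: 5 × 1 × 2 = 10
  Hinge loosening: 5 × 4 × 4 = 80
  Solder joint contamination: 4 × 2 × 5 = 40
  Clearance binding: 4 × 4 × 2 = 32
  Sleeve wear: 2 × 1 × 3 = 6
RPN > 7: Pin misalignment (18), Adhesive bond missing (9), Clearance open circuit (75), Liner stripping (10), Hinge loosening (80), Solder joint contamination (40), Clearance binding (32).
Sum: 18 + 9 + 75 + 10 + 80 + 40 + 32 = 264.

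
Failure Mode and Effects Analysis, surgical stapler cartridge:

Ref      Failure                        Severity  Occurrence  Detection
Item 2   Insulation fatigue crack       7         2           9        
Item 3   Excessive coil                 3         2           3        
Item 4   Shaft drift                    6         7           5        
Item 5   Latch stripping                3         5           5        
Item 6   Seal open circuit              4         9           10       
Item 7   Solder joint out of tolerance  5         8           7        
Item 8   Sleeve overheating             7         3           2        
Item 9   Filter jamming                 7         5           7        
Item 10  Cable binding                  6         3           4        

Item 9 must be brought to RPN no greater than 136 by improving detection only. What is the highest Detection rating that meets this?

3

Item 9: S=7, O=5, D=7 → current RPN = 245.
Fixed product = 35. Need 35 × D ≤ 136, so D ≤ 136/35 = 3.89.
Maximum integer Detection rating = 3 (gives RPN 105; D=4 would give 140 > 136).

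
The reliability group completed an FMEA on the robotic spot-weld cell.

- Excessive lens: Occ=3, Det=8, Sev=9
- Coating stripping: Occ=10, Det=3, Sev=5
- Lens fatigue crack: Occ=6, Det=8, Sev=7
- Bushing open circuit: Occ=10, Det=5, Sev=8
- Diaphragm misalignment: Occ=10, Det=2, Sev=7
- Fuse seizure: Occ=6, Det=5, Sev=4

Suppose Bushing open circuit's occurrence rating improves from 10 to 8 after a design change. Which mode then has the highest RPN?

RPN = Severity × Occurrence × Detection:
  Excessive lens: 9 × 3 × 8 = 216
  Coating stripping: 5 × 10 × 3 = 150
  Lens fatigue crack: 7 × 6 × 8 = 336
  Bushing open circuit: 8 × 10 × 5 = 400
  Diaphragm misalignment: 7 × 10 × 2 = 140
  Fuse seizure: 4 × 6 × 5 = 120
After action: Bushing open circuit → 8 × 8 × 5 = 320.
Revised RPNs: Lens fatigue crack=336, Bushing open circuit=320, Excessive lens=216, Coating stripping=150, Diaphragm misalignment=140, Fuse seizure=120.
Highest is now Lens fatigue crack (336).

Lens fatigue crack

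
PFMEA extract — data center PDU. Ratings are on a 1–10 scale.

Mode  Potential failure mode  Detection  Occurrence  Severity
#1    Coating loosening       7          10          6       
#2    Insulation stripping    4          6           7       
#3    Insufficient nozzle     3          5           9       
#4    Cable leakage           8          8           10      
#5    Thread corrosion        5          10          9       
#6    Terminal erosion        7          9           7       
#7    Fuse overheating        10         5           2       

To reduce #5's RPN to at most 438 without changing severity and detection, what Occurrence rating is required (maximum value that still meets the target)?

#5: S=9, O=10, D=5 → current RPN = 450.
Fixed product = 45. Need 45 × O ≤ 438, so O ≤ 438/45 = 9.73.
Maximum integer Occurrence rating = 9 (gives RPN 405; O=10 would give 450 > 438).

9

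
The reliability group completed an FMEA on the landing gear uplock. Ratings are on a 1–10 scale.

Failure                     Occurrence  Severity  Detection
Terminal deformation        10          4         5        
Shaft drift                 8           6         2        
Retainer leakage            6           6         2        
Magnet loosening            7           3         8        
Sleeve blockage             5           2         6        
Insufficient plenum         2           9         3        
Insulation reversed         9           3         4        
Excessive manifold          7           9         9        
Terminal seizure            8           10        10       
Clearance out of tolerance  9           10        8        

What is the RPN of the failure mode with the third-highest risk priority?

RPN = Severity × Occurrence × Detection:
  Terminal deformation: 4 × 10 × 5 = 200
  Shaft drift: 6 × 8 × 2 = 96
  Retainer leakage: 6 × 6 × 2 = 72
  Magnet loosening: 3 × 7 × 8 = 168
  Sleeve blockage: 2 × 5 × 6 = 60
  Insufficient plenum: 9 × 2 × 3 = 54
  Insulation reversed: 3 × 9 × 4 = 108
  Excessive manifold: 9 × 7 × 9 = 567
  Terminal seizure: 10 × 8 × 10 = 800
  Clearance out of tolerance: 10 × 9 × 8 = 720
Sorted descending: 800, 720, 567, 200, 168, 108, 96, 72, 60, 54.
The third-highest RPN is 567 (Excessive manifold).

567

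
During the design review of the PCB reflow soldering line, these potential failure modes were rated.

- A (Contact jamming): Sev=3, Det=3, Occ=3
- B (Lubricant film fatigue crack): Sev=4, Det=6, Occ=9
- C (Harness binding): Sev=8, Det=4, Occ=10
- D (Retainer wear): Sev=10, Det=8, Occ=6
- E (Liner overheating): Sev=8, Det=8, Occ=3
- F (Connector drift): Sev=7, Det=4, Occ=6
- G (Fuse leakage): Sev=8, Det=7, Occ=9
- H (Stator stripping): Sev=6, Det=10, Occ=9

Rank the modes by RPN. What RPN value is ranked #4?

320

RPN = Severity × Occurrence × Detection:
  A: 3 × 3 × 3 = 27
  B: 4 × 9 × 6 = 216
  C: 8 × 10 × 4 = 320
  D: 10 × 6 × 8 = 480
  E: 8 × 3 × 8 = 192
  F: 7 × 6 × 4 = 168
  G: 8 × 9 × 7 = 504
  H: 6 × 9 × 10 = 540
Sorted descending: 540, 504, 480, 320, 216, 192, 168, 27.
The fourth-highest RPN is 320 (C).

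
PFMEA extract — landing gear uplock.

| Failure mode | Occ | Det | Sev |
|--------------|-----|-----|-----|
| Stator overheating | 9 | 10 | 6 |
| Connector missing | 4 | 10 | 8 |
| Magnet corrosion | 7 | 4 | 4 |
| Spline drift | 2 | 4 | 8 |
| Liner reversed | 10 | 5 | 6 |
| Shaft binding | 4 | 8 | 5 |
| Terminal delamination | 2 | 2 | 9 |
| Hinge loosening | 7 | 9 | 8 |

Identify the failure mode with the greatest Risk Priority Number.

RPN = Severity × Occurrence × Detection:
  Stator overheating: 6 × 9 × 10 = 540
  Connector missing: 8 × 4 × 10 = 320
  Magnet corrosion: 4 × 7 × 4 = 112
  Spline drift: 8 × 2 × 4 = 64
  Liner reversed: 6 × 10 × 5 = 300
  Shaft binding: 5 × 4 × 8 = 160
  Terminal delamination: 9 × 2 × 2 = 36
  Hinge loosening: 8 × 7 × 9 = 504
Highest RPN is 540 → Stator overheating.

Stator overheating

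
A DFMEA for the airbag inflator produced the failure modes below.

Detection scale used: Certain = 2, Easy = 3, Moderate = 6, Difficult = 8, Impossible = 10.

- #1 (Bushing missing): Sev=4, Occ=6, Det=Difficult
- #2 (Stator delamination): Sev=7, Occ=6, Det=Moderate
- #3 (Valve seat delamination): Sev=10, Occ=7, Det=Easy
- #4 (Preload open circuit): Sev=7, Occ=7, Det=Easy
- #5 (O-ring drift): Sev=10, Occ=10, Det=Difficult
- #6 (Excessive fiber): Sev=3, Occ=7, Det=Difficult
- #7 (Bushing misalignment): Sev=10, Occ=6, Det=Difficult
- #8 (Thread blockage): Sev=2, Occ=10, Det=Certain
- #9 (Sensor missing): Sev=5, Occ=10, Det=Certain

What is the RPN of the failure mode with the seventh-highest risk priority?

RPN = Severity × Occurrence × Detection:
  #1: 4 × 6 × 8 = 192
  #2: 7 × 6 × 6 = 252
  #3: 10 × 7 × 3 = 210
  #4: 7 × 7 × 3 = 147
  #5: 10 × 10 × 8 = 800
  #6: 3 × 7 × 8 = 168
  #7: 10 × 6 × 8 = 480
  #8: 2 × 10 × 2 = 40
  #9: 5 × 10 × 2 = 100
Sorted descending: 800, 480, 252, 210, 192, 168, 147, 100, 40.
The seventh-highest RPN is 147 (#4).

147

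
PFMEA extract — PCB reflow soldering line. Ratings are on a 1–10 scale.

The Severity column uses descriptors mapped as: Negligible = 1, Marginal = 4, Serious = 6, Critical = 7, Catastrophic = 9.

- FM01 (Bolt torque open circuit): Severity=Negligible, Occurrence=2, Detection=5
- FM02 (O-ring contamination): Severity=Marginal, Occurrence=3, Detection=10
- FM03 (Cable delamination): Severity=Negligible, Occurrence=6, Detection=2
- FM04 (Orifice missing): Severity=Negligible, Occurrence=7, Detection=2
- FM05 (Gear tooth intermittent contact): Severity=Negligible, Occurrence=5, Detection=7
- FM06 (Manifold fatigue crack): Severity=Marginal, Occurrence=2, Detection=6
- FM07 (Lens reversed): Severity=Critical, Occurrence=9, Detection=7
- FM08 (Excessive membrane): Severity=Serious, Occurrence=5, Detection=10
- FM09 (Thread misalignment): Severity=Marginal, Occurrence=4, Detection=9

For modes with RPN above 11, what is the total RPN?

RPN = Severity × Occurrence × Detection:
  FM01: 1 × 2 × 5 = 10
  FM02: 4 × 3 × 10 = 120
  FM03: 1 × 6 × 2 = 12
  FM04: 1 × 7 × 2 = 14
  FM05: 1 × 5 × 7 = 35
  FM06: 4 × 2 × 6 = 48
  FM07: 7 × 9 × 7 = 441
  FM08: 6 × 5 × 10 = 300
  FM09: 4 × 4 × 9 = 144
RPN > 11: FM02 (120), FM03 (12), FM04 (14), FM05 (35), FM06 (48), FM07 (441), FM08 (300), FM09 (144).
Sum: 120 + 12 + 14 + 35 + 48 + 441 + 300 + 144 = 1114.

1114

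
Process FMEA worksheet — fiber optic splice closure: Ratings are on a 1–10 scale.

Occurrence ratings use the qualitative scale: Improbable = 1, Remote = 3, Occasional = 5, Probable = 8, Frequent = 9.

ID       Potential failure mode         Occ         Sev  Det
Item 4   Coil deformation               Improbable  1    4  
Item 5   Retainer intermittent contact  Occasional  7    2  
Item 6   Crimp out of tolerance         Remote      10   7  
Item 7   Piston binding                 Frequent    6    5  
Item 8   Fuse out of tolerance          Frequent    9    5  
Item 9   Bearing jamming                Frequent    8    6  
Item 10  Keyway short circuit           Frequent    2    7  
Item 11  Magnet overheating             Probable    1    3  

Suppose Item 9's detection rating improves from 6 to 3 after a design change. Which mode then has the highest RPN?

Item 8

RPN = Severity × Occurrence × Detection:
  Item 4: 1 × 1 × 4 = 4
  Item 5: 7 × 5 × 2 = 70
  Item 6: 10 × 3 × 7 = 210
  Item 7: 6 × 9 × 5 = 270
  Item 8: 9 × 9 × 5 = 405
  Item 9: 8 × 9 × 6 = 432
  Item 10: 2 × 9 × 7 = 126
  Item 11: 1 × 8 × 3 = 24
After action: Item 9 → 8 × 9 × 3 = 216.
Revised RPNs: Item 8=405, Item 7=270, Item 9=216, Item 6=210, Item 10=126, Item 5=70, Item 11=24, Item 4=4.
Highest is now Item 8 (405).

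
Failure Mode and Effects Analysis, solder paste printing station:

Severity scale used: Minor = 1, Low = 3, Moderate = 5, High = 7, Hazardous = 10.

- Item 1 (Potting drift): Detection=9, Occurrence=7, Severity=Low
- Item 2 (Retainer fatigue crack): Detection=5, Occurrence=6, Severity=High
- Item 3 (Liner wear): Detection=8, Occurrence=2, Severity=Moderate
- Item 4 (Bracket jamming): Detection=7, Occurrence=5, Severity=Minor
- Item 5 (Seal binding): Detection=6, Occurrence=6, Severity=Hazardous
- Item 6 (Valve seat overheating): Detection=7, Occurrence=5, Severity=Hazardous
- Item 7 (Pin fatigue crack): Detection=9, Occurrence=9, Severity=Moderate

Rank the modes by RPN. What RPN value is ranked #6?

80

RPN = Severity × Occurrence × Detection:
  Item 1: 3 × 7 × 9 = 189
  Item 2: 7 × 6 × 5 = 210
  Item 3: 5 × 2 × 8 = 80
  Item 4: 1 × 5 × 7 = 35
  Item 5: 10 × 6 × 6 = 360
  Item 6: 10 × 5 × 7 = 350
  Item 7: 5 × 9 × 9 = 405
Sorted descending: 405, 360, 350, 210, 189, 80, 35.
The sixth-highest RPN is 80 (Item 3).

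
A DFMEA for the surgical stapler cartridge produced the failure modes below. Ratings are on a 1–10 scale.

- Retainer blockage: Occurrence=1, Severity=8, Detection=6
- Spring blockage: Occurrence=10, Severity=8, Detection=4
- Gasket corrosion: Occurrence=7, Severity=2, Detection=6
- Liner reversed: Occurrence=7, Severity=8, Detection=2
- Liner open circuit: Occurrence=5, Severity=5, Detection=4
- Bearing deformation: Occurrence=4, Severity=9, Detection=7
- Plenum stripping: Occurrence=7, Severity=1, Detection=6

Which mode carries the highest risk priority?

RPN = Severity × Occurrence × Detection:
  Retainer blockage: 8 × 1 × 6 = 48
  Spring blockage: 8 × 10 × 4 = 320
  Gasket corrosion: 2 × 7 × 6 = 84
  Liner reversed: 8 × 7 × 2 = 112
  Liner open circuit: 5 × 5 × 4 = 100
  Bearing deformation: 9 × 4 × 7 = 252
  Plenum stripping: 1 × 7 × 6 = 42
Highest RPN is 320 → Spring blockage.

Spring blockage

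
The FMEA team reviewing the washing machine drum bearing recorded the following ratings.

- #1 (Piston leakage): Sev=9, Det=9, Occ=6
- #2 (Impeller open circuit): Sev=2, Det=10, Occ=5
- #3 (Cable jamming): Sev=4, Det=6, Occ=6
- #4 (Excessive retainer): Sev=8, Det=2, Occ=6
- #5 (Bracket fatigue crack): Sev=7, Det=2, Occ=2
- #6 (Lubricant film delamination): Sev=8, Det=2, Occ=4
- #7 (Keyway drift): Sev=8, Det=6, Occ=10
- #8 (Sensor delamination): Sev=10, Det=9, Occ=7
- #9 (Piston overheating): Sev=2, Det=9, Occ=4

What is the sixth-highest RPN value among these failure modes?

RPN = Severity × Occurrence × Detection:
  #1: 9 × 6 × 9 = 486
  #2: 2 × 5 × 10 = 100
  #3: 4 × 6 × 6 = 144
  #4: 8 × 6 × 2 = 96
  #5: 7 × 2 × 2 = 28
  #6: 8 × 4 × 2 = 64
  #7: 8 × 10 × 6 = 480
  #8: 10 × 7 × 9 = 630
  #9: 2 × 4 × 9 = 72
Sorted descending: 630, 486, 480, 144, 100, 96, 72, 64, 28.
The sixth-highest RPN is 96 (#4).

96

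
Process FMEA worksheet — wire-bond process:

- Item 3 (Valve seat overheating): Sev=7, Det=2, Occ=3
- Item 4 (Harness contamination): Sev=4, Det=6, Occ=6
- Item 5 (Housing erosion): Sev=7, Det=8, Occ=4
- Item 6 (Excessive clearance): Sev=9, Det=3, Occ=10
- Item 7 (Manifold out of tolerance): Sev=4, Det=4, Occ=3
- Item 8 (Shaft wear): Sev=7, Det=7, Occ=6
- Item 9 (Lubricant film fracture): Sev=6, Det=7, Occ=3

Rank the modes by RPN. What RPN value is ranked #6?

48

RPN = Severity × Occurrence × Detection:
  Item 3: 7 × 3 × 2 = 42
  Item 4: 4 × 6 × 6 = 144
  Item 5: 7 × 4 × 8 = 224
  Item 6: 9 × 10 × 3 = 270
  Item 7: 4 × 3 × 4 = 48
  Item 8: 7 × 6 × 7 = 294
  Item 9: 6 × 3 × 7 = 126
Sorted descending: 294, 270, 224, 144, 126, 48, 42.
The sixth-highest RPN is 48 (Item 7).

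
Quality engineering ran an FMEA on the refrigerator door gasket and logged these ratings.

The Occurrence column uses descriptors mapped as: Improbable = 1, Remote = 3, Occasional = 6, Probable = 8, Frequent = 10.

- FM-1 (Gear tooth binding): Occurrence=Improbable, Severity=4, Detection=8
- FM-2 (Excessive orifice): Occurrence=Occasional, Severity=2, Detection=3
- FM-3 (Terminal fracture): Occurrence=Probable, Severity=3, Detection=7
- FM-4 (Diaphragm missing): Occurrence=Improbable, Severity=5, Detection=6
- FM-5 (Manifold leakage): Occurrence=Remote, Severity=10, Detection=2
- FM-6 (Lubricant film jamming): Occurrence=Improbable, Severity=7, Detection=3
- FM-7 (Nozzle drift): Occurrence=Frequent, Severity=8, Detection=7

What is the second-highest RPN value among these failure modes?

168

RPN = Severity × Occurrence × Detection:
  FM-1: 4 × 1 × 8 = 32
  FM-2: 2 × 6 × 3 = 36
  FM-3: 3 × 8 × 7 = 168
  FM-4: 5 × 1 × 6 = 30
  FM-5: 10 × 3 × 2 = 60
  FM-6: 7 × 1 × 3 = 21
  FM-7: 8 × 10 × 7 = 560
Sorted descending: 560, 168, 60, 36, 32, 30, 21.
The second-highest RPN is 168 (FM-3).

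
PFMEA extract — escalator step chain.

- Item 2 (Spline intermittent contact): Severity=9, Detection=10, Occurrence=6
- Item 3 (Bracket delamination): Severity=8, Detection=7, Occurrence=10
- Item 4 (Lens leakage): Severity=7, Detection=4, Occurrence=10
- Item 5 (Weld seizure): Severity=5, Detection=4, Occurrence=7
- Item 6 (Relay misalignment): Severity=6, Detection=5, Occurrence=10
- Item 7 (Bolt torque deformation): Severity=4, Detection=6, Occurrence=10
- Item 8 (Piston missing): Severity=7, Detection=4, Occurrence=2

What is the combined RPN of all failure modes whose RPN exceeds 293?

RPN = Severity × Occurrence × Detection:
  Item 2: 9 × 6 × 10 = 540
  Item 3: 8 × 10 × 7 = 560
  Item 4: 7 × 10 × 4 = 280
  Item 5: 5 × 7 × 4 = 140
  Item 6: 6 × 10 × 5 = 300
  Item 7: 4 × 10 × 6 = 240
  Item 8: 7 × 2 × 4 = 56
RPN > 293: Item 2 (540), Item 3 (560), Item 6 (300).
Sum: 540 + 560 + 300 = 1400.

1400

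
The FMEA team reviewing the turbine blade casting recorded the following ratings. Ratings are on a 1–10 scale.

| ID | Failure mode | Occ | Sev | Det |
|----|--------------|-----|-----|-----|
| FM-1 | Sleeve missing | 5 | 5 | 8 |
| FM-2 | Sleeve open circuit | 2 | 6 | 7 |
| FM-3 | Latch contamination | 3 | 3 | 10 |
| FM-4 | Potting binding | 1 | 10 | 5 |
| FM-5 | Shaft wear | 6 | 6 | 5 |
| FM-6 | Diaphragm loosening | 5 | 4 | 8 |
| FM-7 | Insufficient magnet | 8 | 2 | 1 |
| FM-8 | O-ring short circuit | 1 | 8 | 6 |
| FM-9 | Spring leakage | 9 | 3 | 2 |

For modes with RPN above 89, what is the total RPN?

RPN = Severity × Occurrence × Detection:
  FM-1: 5 × 5 × 8 = 200
  FM-2: 6 × 2 × 7 = 84
  FM-3: 3 × 3 × 10 = 90
  FM-4: 10 × 1 × 5 = 50
  FM-5: 6 × 6 × 5 = 180
  FM-6: 4 × 5 × 8 = 160
  FM-7: 2 × 8 × 1 = 16
  FM-8: 8 × 1 × 6 = 48
  FM-9: 3 × 9 × 2 = 54
RPN > 89: FM-1 (200), FM-3 (90), FM-5 (180), FM-6 (160).
Sum: 200 + 90 + 180 + 160 = 630.

630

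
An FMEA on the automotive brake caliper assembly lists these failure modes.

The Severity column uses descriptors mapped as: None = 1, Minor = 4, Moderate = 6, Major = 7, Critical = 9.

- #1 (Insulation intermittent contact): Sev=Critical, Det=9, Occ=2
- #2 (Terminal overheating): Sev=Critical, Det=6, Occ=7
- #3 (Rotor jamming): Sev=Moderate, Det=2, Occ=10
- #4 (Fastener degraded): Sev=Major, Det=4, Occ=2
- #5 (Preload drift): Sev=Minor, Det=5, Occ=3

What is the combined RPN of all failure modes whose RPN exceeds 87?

RPN = Severity × Occurrence × Detection:
  #1: 9 × 2 × 9 = 162
  #2: 9 × 7 × 6 = 378
  #3: 6 × 10 × 2 = 120
  #4: 7 × 2 × 4 = 56
  #5: 4 × 3 × 5 = 60
RPN > 87: #1 (162), #2 (378), #3 (120).
Sum: 162 + 378 + 120 = 660.

660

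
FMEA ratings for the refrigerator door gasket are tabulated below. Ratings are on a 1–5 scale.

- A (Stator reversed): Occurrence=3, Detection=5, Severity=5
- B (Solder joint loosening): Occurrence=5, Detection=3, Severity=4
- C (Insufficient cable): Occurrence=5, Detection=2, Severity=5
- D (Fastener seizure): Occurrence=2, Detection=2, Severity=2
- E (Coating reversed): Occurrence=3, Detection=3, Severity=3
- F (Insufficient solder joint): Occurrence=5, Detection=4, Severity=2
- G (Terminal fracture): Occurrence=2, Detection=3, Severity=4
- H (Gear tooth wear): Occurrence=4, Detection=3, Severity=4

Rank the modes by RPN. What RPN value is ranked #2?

RPN = Severity × Occurrence × Detection:
  A: 5 × 3 × 5 = 75
  B: 4 × 5 × 3 = 60
  C: 5 × 5 × 2 = 50
  D: 2 × 2 × 2 = 8
  E: 3 × 3 × 3 = 27
  F: 2 × 5 × 4 = 40
  G: 4 × 2 × 3 = 24
  H: 4 × 4 × 3 = 48
Sorted descending: 75, 60, 50, 48, 40, 27, 24, 8.
The second-highest RPN is 60 (B).

60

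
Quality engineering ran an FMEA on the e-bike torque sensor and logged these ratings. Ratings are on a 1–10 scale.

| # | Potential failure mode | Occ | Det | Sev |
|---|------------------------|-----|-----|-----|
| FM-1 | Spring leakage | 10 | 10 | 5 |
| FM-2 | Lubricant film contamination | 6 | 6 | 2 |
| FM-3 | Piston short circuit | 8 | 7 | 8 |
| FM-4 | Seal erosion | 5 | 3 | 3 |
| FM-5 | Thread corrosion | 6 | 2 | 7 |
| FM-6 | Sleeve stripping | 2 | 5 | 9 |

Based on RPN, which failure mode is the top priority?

RPN = Severity × Occurrence × Detection:
  FM-1: 5 × 10 × 10 = 500
  FM-2: 2 × 6 × 6 = 72
  FM-3: 8 × 8 × 7 = 448
  FM-4: 3 × 5 × 3 = 45
  FM-5: 7 × 6 × 2 = 84
  FM-6: 9 × 2 × 5 = 90
Highest RPN is 500 → FM-1.

FM-1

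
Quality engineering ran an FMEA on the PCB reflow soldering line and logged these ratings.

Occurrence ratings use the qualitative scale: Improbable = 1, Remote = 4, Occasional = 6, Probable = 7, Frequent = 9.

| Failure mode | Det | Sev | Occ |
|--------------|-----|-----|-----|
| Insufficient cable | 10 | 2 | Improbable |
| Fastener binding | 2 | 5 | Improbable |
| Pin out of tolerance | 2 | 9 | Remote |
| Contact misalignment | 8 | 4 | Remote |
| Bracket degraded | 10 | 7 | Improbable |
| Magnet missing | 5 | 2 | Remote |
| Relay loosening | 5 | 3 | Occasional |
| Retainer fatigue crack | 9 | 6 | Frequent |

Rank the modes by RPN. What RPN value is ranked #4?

72

RPN = Severity × Occurrence × Detection:
  Insufficient cable: 2 × 1 × 10 = 20
  Fastener binding: 5 × 1 × 2 = 10
  Pin out of tolerance: 9 × 4 × 2 = 72
  Contact misalignment: 4 × 4 × 8 = 128
  Bracket degraded: 7 × 1 × 10 = 70
  Magnet missing: 2 × 4 × 5 = 40
  Relay loosening: 3 × 6 × 5 = 90
  Retainer fatigue crack: 6 × 9 × 9 = 486
Sorted descending: 486, 128, 90, 72, 70, 40, 20, 10.
The fourth-highest RPN is 72 (Pin out of tolerance).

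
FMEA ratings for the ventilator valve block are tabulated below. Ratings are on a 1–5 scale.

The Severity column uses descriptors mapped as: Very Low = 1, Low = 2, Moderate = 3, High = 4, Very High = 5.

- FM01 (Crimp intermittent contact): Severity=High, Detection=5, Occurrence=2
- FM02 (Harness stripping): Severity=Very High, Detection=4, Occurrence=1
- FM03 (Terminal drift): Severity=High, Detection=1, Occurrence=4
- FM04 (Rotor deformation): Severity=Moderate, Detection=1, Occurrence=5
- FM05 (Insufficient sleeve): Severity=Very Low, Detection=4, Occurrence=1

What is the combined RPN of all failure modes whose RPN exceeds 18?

RPN = Severity × Occurrence × Detection:
  FM01: 4 × 2 × 5 = 40
  FM02: 5 × 1 × 4 = 20
  FM03: 4 × 4 × 1 = 16
  FM04: 3 × 5 × 1 = 15
  FM05: 1 × 1 × 4 = 4
RPN > 18: FM01 (40), FM02 (20).
Sum: 40 + 20 = 60.

60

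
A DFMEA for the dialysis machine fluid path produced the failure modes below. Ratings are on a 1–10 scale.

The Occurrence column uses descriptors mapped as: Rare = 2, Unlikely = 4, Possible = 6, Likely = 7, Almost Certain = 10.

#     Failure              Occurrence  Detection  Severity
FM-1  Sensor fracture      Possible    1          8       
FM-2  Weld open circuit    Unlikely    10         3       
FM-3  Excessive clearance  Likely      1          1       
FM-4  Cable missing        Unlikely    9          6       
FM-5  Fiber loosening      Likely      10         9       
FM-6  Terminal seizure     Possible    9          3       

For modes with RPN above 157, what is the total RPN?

1008

RPN = Severity × Occurrence × Detection:
  FM-1: 8 × 6 × 1 = 48
  FM-2: 3 × 4 × 10 = 120
  FM-3: 1 × 7 × 1 = 7
  FM-4: 6 × 4 × 9 = 216
  FM-5: 9 × 7 × 10 = 630
  FM-6: 3 × 6 × 9 = 162
RPN > 157: FM-4 (216), FM-5 (630), FM-6 (162).
Sum: 216 + 630 + 162 = 1008.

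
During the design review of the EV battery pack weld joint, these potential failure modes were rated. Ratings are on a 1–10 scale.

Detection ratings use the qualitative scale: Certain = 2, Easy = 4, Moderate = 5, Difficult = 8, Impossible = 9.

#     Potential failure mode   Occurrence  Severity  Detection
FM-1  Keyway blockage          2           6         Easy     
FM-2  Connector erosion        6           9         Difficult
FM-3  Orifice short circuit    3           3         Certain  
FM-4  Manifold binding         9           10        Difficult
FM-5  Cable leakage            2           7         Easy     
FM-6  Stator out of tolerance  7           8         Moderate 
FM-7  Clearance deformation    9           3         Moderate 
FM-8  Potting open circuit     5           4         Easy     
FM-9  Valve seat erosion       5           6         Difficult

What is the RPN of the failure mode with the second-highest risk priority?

RPN = Severity × Occurrence × Detection:
  FM-1: 6 × 2 × 4 = 48
  FM-2: 9 × 6 × 8 = 432
  FM-3: 3 × 3 × 2 = 18
  FM-4: 10 × 9 × 8 = 720
  FM-5: 7 × 2 × 4 = 56
  FM-6: 8 × 7 × 5 = 280
  FM-7: 3 × 9 × 5 = 135
  FM-8: 4 × 5 × 4 = 80
  FM-9: 6 × 5 × 8 = 240
Sorted descending: 720, 432, 280, 240, 135, 80, 56, 48, 18.
The second-highest RPN is 432 (FM-2).

432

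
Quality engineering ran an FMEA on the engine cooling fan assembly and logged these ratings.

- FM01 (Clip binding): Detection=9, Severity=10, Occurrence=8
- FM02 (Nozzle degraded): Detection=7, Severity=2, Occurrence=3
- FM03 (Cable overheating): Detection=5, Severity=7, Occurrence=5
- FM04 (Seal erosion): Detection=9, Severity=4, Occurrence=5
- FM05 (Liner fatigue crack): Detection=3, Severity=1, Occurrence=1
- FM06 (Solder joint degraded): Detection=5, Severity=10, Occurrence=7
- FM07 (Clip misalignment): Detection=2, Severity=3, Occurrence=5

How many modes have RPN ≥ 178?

RPN = Severity × Occurrence × Detection:
  FM01: 10 × 8 × 9 = 720
  FM02: 2 × 3 × 7 = 42
  FM03: 7 × 5 × 5 = 175
  FM04: 4 × 5 × 9 = 180
  FM05: 1 × 1 × 3 = 3
  FM06: 10 × 7 × 5 = 350
  FM07: 3 × 5 × 2 = 30
Modes with RPN ≥ 178: FM01 (720), FM04 (180), FM06 (350) → 3.

3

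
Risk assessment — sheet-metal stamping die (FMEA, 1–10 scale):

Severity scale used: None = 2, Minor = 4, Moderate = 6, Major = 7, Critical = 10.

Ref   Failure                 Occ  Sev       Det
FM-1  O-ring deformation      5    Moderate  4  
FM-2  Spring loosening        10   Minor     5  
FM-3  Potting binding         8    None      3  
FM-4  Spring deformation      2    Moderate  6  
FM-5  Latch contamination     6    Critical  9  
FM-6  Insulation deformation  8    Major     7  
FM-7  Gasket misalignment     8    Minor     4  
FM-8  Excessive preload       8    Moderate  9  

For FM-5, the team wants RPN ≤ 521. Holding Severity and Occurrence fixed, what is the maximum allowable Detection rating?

8

FM-5: S=10, O=6, D=9 → current RPN = 540.
Fixed product = 60. Need 60 × D ≤ 521, so D ≤ 521/60 = 8.68.
Maximum integer Detection rating = 8 (gives RPN 480; D=9 would give 540 > 521).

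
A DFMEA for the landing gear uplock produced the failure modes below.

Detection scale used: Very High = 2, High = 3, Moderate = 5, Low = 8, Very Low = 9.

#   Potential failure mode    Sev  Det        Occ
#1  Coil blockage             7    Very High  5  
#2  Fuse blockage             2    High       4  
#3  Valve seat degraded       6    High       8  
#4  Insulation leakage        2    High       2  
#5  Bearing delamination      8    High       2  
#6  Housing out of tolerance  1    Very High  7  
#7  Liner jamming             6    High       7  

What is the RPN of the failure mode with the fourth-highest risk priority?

RPN = Severity × Occurrence × Detection:
  #1: 7 × 5 × 2 = 70
  #2: 2 × 4 × 3 = 24
  #3: 6 × 8 × 3 = 144
  #4: 2 × 2 × 3 = 12
  #5: 8 × 2 × 3 = 48
  #6: 1 × 7 × 2 = 14
  #7: 6 × 7 × 3 = 126
Sorted descending: 144, 126, 70, 48, 24, 14, 12.
The fourth-highest RPN is 48 (#5).

48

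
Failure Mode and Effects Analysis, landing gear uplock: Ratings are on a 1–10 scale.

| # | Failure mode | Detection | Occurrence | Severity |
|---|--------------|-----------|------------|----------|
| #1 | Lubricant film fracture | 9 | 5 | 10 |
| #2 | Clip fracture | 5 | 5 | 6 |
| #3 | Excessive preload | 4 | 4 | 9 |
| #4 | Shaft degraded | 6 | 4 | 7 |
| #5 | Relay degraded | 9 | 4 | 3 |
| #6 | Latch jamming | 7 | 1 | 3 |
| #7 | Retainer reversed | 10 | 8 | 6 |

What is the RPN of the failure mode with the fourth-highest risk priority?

150

RPN = Severity × Occurrence × Detection:
  #1: 10 × 5 × 9 = 450
  #2: 6 × 5 × 5 = 150
  #3: 9 × 4 × 4 = 144
  #4: 7 × 4 × 6 = 168
  #5: 3 × 4 × 9 = 108
  #6: 3 × 1 × 7 = 21
  #7: 6 × 8 × 10 = 480
Sorted descending: 480, 450, 168, 150, 144, 108, 21.
The fourth-highest RPN is 150 (#2).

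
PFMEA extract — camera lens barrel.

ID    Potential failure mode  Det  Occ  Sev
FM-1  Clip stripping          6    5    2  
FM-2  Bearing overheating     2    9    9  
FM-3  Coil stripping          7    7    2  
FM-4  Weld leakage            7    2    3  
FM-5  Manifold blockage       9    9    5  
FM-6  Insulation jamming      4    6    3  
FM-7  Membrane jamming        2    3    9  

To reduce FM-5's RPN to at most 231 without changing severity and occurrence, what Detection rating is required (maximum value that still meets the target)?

5

FM-5: S=5, O=9, D=9 → current RPN = 405.
Fixed product = 45. Need 45 × D ≤ 231, so D ≤ 231/45 = 5.13.
Maximum integer Detection rating = 5 (gives RPN 225; D=6 would give 270 > 231).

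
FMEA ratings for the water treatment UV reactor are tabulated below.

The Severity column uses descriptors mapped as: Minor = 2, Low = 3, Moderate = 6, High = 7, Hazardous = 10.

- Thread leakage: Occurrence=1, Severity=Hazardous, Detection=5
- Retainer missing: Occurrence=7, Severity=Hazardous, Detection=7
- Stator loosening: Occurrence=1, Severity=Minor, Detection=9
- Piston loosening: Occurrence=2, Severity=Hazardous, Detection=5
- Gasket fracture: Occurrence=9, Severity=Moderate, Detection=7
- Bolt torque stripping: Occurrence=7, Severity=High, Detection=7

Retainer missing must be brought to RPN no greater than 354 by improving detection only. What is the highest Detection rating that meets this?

Retainer missing: S=10, O=7, D=7 → current RPN = 490.
Fixed product = 70. Need 70 × D ≤ 354, so D ≤ 354/70 = 5.06.
Maximum integer Detection rating = 5 (gives RPN 350; D=6 would give 420 > 354).

5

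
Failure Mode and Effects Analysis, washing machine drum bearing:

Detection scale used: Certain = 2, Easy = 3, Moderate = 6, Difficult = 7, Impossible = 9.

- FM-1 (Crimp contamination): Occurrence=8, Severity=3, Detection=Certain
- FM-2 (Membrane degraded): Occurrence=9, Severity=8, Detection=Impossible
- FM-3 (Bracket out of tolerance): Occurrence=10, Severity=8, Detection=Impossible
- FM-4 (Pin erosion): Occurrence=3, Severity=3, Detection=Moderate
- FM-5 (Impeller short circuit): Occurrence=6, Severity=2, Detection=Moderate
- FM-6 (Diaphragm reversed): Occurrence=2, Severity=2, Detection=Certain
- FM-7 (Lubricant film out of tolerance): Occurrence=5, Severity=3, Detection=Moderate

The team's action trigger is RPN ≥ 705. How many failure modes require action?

RPN = Severity × Occurrence × Detection:
  FM-1: 3 × 8 × 2 = 48
  FM-2: 8 × 9 × 9 = 648
  FM-3: 8 × 10 × 9 = 720
  FM-4: 3 × 3 × 6 = 54
  FM-5: 2 × 6 × 6 = 72
  FM-6: 2 × 2 × 2 = 8
  FM-7: 3 × 5 × 6 = 90
Modes with RPN ≥ 705: FM-3 (720) → 1.

1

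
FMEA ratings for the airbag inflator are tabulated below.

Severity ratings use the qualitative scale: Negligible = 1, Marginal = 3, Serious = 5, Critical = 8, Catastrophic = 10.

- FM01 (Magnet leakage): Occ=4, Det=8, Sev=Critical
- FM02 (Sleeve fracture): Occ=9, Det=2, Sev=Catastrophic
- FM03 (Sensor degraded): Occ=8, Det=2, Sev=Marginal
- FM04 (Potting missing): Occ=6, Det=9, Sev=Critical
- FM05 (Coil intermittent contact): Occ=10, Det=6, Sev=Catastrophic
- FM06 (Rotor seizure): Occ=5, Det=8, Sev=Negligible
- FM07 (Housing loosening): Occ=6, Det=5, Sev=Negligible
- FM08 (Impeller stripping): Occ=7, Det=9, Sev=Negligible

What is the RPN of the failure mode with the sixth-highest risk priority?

RPN = Severity × Occurrence × Detection:
  FM01: 8 × 4 × 8 = 256
  FM02: 10 × 9 × 2 = 180
  FM03: 3 × 8 × 2 = 48
  FM04: 8 × 6 × 9 = 432
  FM05: 10 × 10 × 6 = 600
  FM06: 1 × 5 × 8 = 40
  FM07: 1 × 6 × 5 = 30
  FM08: 1 × 7 × 9 = 63
Sorted descending: 600, 432, 256, 180, 63, 48, 40, 30.
The sixth-highest RPN is 48 (FM03).

48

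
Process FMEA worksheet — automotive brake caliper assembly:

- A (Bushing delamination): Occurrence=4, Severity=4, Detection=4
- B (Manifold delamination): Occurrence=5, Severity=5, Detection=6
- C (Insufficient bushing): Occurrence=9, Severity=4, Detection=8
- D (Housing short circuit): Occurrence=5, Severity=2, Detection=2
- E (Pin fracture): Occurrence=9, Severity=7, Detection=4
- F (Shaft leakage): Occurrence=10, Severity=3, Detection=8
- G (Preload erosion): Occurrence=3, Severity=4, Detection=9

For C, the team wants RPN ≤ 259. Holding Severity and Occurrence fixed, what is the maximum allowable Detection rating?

7

C: S=4, O=9, D=8 → current RPN = 288.
Fixed product = 36. Need 36 × D ≤ 259, so D ≤ 259/36 = 7.19.
Maximum integer Detection rating = 7 (gives RPN 252; D=8 would give 288 > 259).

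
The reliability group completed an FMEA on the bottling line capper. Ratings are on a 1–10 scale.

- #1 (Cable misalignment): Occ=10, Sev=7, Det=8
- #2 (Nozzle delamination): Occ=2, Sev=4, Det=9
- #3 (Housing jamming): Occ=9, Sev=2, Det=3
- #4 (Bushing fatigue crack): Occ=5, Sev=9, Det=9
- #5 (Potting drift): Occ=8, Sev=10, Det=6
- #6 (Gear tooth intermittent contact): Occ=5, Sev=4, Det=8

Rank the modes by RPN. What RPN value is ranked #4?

160

RPN = Severity × Occurrence × Detection:
  #1: 7 × 10 × 8 = 560
  #2: 4 × 2 × 9 = 72
  #3: 2 × 9 × 3 = 54
  #4: 9 × 5 × 9 = 405
  #5: 10 × 8 × 6 = 480
  #6: 4 × 5 × 8 = 160
Sorted descending: 560, 480, 405, 160, 72, 54.
The fourth-highest RPN is 160 (#6).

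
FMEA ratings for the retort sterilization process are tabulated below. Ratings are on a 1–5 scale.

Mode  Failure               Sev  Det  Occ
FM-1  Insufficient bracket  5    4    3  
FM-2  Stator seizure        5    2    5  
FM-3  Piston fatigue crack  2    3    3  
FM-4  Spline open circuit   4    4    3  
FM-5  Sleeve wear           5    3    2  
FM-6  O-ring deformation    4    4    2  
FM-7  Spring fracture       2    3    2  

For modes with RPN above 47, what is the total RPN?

158

RPN = Severity × Occurrence × Detection:
  FM-1: 5 × 3 × 4 = 60
  FM-2: 5 × 5 × 2 = 50
  FM-3: 2 × 3 × 3 = 18
  FM-4: 4 × 3 × 4 = 48
  FM-5: 5 × 2 × 3 = 30
  FM-6: 4 × 2 × 4 = 32
  FM-7: 2 × 2 × 3 = 12
RPN > 47: FM-1 (60), FM-2 (50), FM-4 (48).
Sum: 60 + 50 + 48 = 158.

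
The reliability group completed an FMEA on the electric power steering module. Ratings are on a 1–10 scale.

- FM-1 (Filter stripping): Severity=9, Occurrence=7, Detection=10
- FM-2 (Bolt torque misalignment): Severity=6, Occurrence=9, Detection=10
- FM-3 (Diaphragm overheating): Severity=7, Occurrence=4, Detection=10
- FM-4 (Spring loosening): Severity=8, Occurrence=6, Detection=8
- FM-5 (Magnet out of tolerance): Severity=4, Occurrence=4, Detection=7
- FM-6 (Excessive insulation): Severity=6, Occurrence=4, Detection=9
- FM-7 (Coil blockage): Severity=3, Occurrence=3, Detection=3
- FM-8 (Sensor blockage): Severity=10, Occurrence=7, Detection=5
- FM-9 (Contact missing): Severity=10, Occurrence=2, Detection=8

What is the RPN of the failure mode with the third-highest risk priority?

384

RPN = Severity × Occurrence × Detection:
  FM-1: 9 × 7 × 10 = 630
  FM-2: 6 × 9 × 10 = 540
  FM-3: 7 × 4 × 10 = 280
  FM-4: 8 × 6 × 8 = 384
  FM-5: 4 × 4 × 7 = 112
  FM-6: 6 × 4 × 9 = 216
  FM-7: 3 × 3 × 3 = 27
  FM-8: 10 × 7 × 5 = 350
  FM-9: 10 × 2 × 8 = 160
Sorted descending: 630, 540, 384, 350, 280, 216, 160, 112, 27.
The third-highest RPN is 384 (FM-4).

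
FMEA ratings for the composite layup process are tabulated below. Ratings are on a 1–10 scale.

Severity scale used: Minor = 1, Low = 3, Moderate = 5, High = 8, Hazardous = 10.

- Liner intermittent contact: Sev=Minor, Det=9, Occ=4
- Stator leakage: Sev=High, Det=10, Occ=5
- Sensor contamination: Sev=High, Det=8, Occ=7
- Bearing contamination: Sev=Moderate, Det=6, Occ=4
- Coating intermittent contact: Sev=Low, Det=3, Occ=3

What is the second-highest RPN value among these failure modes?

400

RPN = Severity × Occurrence × Detection:
  Liner intermittent contact: 1 × 4 × 9 = 36
  Stator leakage: 8 × 5 × 10 = 400
  Sensor contamination: 8 × 7 × 8 = 448
  Bearing contamination: 5 × 4 × 6 = 120
  Coating intermittent contact: 3 × 3 × 3 = 27
Sorted descending: 448, 400, 120, 36, 27.
The second-highest RPN is 400 (Stator leakage).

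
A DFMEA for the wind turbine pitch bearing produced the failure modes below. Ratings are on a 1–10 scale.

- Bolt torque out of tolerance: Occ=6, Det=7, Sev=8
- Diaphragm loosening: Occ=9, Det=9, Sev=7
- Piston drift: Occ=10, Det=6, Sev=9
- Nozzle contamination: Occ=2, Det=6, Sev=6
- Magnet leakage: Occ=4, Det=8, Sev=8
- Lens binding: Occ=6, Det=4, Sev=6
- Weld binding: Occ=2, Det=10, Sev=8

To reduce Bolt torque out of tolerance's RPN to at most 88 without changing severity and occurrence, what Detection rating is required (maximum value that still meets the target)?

1

Bolt torque out of tolerance: S=8, O=6, D=7 → current RPN = 336.
Fixed product = 48. Need 48 × D ≤ 88, so D ≤ 88/48 = 1.83.
Maximum integer Detection rating = 1 (gives RPN 48; D=2 would give 96 > 88).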